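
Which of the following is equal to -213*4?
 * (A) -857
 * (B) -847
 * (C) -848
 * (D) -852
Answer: D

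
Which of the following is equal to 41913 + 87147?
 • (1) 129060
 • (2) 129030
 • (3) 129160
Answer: 1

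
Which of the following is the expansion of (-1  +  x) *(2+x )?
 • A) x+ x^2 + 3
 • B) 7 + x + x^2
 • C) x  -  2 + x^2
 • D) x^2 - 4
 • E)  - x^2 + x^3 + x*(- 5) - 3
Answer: C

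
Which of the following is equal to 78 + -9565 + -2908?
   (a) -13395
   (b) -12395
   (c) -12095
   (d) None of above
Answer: b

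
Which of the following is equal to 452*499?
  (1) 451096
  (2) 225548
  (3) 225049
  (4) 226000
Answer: 2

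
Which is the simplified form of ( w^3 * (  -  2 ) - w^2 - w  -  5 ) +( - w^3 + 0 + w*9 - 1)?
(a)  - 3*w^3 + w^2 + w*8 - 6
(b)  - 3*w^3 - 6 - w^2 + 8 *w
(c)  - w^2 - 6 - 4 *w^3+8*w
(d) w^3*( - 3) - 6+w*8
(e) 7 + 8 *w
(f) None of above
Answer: b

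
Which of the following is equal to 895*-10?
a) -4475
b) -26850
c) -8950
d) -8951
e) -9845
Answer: c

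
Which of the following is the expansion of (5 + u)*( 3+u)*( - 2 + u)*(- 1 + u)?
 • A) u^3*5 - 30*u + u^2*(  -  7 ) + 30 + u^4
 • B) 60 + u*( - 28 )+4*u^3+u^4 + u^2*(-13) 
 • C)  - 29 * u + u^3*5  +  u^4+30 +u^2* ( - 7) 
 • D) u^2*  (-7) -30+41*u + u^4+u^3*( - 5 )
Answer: C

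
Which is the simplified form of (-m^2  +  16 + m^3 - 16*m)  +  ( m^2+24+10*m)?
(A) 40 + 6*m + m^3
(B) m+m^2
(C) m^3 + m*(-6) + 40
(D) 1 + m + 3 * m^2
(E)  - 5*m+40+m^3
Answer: C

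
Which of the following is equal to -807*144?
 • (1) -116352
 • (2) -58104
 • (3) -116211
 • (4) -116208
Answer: 4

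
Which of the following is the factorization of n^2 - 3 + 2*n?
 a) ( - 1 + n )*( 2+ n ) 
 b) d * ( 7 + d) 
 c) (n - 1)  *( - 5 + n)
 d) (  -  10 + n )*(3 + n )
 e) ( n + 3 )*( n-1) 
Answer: e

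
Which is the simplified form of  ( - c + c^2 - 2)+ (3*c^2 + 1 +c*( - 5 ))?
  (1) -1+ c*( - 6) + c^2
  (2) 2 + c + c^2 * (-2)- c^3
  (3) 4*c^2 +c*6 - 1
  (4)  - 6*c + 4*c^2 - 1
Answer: 4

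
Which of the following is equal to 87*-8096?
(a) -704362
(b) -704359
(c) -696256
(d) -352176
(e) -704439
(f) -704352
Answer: f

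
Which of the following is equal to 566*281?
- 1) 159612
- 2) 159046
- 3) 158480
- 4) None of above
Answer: 2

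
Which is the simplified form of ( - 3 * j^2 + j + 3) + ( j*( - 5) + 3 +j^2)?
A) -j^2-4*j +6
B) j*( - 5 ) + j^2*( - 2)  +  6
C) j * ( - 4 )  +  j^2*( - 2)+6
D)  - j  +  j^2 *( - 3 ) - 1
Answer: C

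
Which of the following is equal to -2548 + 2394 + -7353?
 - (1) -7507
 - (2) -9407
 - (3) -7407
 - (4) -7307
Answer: 1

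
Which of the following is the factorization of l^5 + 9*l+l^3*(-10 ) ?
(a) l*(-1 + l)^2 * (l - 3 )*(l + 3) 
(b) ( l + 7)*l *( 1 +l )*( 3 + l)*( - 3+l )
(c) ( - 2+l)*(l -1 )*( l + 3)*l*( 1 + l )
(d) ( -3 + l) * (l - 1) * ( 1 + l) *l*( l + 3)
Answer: d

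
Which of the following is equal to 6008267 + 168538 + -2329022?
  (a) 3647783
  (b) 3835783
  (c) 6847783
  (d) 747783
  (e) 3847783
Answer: e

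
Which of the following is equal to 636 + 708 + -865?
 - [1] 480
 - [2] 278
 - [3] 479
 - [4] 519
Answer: 3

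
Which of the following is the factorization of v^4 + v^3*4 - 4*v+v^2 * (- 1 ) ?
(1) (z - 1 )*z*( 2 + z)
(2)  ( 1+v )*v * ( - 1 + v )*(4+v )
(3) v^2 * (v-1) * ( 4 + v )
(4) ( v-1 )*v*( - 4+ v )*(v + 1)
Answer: 2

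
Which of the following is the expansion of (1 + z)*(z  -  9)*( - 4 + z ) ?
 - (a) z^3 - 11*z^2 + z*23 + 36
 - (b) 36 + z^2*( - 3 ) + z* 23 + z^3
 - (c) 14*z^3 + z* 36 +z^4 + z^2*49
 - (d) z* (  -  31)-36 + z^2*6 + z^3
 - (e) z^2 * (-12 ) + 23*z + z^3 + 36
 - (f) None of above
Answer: e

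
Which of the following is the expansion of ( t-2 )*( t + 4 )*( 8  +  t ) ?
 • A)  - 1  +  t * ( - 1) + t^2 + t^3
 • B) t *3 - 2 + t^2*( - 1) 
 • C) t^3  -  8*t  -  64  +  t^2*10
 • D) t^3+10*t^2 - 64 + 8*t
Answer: D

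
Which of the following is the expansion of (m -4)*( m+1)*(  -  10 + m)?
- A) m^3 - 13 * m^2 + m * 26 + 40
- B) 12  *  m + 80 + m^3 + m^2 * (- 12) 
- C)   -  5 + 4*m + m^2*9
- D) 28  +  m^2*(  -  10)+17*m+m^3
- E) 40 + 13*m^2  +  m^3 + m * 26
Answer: A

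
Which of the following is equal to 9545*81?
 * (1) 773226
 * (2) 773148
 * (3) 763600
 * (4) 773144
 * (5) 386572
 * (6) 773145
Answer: 6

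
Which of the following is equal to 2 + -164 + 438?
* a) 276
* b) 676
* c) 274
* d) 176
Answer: a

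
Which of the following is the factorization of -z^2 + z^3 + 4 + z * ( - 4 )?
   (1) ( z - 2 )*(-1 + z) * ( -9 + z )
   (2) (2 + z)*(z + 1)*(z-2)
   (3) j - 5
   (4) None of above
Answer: 4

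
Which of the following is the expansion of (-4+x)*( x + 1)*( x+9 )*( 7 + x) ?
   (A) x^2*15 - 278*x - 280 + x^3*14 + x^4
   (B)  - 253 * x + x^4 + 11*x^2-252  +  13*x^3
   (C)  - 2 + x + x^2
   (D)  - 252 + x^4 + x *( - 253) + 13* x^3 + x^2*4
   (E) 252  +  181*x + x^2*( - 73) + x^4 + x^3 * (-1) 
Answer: B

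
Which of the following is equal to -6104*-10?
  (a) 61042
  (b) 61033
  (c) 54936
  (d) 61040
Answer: d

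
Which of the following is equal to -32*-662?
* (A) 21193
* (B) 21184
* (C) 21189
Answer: B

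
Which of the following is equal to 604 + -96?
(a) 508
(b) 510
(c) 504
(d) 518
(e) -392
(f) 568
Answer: a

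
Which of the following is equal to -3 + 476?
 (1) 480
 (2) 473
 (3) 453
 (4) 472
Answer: 2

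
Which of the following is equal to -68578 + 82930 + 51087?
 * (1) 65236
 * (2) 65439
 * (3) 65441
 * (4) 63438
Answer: 2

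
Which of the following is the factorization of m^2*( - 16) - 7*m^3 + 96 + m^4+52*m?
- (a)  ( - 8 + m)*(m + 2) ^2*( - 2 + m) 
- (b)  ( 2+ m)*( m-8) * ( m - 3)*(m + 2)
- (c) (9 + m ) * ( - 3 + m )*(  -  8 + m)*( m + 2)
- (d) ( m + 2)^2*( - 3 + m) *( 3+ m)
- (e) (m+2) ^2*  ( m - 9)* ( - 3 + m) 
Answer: b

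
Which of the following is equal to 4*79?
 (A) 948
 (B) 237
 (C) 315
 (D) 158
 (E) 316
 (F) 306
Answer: E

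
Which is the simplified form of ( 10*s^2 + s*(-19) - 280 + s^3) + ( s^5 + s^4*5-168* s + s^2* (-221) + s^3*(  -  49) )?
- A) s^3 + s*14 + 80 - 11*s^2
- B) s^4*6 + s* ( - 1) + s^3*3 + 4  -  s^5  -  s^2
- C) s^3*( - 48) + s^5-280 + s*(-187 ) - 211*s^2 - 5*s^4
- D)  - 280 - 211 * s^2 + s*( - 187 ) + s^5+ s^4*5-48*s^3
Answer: D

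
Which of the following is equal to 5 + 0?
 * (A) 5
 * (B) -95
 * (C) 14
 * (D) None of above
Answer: A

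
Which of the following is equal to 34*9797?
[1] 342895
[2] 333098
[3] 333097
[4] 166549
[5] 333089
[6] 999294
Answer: 2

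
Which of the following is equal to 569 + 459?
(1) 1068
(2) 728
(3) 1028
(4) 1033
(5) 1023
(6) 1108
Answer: 3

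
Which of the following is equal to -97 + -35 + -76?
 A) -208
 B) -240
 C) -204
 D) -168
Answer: A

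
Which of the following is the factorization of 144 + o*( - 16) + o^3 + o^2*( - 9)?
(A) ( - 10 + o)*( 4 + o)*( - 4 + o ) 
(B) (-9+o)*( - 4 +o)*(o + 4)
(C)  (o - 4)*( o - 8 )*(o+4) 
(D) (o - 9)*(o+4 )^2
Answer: B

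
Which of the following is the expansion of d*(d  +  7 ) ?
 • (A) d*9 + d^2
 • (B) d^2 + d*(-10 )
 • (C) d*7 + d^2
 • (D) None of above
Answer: C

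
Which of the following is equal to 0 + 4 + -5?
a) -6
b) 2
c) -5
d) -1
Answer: d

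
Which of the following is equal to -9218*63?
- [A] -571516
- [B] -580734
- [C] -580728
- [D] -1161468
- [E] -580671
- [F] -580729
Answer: B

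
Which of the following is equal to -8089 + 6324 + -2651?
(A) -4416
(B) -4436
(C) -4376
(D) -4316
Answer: A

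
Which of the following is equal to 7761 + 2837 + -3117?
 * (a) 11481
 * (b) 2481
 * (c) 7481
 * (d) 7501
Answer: c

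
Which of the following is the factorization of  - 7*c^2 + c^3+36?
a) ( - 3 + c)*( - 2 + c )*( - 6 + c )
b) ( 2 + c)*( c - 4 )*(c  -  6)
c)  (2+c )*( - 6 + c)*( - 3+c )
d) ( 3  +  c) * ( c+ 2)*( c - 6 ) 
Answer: c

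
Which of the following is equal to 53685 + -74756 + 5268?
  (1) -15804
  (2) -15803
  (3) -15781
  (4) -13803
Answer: 2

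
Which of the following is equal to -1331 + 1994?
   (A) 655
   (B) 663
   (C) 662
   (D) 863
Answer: B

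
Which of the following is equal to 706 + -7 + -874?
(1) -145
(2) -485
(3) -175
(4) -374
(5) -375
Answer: 3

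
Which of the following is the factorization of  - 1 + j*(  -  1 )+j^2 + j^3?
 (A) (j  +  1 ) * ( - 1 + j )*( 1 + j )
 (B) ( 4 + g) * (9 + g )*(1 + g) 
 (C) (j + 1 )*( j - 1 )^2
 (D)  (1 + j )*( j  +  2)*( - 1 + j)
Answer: A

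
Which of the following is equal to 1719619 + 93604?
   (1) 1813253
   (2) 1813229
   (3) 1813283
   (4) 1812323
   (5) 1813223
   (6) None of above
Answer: 5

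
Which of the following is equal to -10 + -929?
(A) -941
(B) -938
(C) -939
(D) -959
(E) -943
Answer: C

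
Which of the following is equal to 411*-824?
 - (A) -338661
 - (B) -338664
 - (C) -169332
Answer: B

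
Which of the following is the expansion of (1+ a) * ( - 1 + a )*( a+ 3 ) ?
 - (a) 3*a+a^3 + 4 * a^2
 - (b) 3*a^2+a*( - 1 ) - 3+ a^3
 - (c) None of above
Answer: b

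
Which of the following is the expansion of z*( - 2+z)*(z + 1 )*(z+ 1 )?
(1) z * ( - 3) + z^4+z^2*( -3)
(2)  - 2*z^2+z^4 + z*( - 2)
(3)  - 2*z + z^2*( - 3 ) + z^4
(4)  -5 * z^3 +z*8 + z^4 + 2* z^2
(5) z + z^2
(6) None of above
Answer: 3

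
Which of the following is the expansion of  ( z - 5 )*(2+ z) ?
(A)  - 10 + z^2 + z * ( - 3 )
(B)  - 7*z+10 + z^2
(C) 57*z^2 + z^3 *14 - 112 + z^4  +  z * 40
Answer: A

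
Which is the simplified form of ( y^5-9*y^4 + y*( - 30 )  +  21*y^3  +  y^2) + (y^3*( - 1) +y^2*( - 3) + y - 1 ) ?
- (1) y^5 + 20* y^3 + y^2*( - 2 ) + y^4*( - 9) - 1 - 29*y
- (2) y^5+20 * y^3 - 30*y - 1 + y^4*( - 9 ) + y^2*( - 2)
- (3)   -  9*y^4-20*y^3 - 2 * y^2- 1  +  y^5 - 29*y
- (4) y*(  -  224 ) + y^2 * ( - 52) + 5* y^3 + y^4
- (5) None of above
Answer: 1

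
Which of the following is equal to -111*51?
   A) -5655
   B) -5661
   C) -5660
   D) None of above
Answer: B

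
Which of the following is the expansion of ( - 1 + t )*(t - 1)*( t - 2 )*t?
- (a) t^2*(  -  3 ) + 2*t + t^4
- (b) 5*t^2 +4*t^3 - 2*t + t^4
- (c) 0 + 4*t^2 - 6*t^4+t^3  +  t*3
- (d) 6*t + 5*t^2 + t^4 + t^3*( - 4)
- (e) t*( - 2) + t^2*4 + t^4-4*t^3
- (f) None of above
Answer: f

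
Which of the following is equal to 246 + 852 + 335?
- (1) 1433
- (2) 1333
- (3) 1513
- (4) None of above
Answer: 1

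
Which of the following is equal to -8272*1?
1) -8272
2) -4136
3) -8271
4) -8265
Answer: 1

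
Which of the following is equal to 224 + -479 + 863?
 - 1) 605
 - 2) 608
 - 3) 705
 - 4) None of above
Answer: 2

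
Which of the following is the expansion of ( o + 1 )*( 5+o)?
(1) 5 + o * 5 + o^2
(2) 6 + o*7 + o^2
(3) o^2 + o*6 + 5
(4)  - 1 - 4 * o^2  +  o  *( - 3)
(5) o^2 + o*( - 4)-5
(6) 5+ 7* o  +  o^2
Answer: 3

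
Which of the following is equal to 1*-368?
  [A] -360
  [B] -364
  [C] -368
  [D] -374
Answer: C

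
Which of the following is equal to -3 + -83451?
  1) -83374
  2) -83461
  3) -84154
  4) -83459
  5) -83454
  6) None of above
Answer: 5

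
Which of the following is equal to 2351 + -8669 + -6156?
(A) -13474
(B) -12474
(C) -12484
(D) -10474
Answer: B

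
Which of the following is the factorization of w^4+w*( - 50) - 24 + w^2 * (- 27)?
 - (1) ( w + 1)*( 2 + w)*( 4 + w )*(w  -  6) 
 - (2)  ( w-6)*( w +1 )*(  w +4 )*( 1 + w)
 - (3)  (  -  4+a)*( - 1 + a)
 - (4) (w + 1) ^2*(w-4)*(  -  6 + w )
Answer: 2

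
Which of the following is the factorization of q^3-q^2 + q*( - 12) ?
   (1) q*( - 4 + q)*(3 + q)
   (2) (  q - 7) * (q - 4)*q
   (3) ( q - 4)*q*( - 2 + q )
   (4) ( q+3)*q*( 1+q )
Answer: 1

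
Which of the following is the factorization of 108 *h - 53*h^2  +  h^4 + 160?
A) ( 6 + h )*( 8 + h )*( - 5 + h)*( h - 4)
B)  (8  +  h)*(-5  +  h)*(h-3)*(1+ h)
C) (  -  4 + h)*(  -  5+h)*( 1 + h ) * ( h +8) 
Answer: C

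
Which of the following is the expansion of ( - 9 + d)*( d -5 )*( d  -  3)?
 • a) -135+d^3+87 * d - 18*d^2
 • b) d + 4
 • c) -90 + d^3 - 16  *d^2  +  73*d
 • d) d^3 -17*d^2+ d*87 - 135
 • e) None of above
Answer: d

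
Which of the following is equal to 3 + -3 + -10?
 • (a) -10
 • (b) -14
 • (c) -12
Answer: a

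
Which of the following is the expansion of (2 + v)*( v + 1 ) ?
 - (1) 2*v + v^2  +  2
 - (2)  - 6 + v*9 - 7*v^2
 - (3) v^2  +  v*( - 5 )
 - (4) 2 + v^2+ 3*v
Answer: 4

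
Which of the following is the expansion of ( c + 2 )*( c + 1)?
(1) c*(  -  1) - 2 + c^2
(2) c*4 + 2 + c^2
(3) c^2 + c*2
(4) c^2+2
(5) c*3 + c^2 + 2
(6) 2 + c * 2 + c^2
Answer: 5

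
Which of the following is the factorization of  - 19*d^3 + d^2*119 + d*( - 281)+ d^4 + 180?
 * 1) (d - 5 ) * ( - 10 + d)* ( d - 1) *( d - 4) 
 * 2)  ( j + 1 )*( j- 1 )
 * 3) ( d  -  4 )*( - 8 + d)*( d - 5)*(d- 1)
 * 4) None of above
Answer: 4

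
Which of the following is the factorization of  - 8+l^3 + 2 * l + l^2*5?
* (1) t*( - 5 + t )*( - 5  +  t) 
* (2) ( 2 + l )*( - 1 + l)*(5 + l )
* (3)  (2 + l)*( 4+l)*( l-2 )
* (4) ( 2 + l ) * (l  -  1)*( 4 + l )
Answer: 4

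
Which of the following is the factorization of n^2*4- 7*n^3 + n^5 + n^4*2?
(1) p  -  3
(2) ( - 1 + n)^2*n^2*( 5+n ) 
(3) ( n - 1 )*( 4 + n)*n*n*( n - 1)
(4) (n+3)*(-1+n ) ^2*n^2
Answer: 3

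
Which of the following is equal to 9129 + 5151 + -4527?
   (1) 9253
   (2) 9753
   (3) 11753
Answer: 2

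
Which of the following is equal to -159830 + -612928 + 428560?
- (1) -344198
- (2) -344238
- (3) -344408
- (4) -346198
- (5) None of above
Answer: 1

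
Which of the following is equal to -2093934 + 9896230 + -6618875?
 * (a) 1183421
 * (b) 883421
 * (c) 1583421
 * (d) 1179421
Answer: a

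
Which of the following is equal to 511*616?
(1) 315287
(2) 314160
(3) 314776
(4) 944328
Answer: 3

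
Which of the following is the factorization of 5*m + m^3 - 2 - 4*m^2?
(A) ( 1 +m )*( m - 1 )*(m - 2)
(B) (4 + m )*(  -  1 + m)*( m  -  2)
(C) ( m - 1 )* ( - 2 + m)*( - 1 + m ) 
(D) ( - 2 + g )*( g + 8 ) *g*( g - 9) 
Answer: C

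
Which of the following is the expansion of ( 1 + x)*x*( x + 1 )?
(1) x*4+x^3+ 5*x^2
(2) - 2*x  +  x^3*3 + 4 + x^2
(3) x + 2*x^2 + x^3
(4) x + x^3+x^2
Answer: 3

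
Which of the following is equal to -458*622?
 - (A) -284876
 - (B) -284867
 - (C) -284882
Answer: A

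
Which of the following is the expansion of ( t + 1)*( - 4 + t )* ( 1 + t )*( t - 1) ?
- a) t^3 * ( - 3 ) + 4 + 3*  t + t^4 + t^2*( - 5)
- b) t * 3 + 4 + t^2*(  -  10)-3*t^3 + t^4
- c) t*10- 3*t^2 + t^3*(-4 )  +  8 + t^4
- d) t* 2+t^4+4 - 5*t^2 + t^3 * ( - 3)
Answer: a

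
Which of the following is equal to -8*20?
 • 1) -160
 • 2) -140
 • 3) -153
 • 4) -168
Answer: 1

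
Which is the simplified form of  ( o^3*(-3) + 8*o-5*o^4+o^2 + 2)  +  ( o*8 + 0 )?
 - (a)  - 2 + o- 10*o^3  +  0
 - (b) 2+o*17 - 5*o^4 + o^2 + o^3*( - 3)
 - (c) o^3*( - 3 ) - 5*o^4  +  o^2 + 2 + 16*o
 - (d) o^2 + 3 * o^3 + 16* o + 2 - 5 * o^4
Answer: c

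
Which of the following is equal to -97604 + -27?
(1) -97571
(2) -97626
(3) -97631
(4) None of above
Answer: 3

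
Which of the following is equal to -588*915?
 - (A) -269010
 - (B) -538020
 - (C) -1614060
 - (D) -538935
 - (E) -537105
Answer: B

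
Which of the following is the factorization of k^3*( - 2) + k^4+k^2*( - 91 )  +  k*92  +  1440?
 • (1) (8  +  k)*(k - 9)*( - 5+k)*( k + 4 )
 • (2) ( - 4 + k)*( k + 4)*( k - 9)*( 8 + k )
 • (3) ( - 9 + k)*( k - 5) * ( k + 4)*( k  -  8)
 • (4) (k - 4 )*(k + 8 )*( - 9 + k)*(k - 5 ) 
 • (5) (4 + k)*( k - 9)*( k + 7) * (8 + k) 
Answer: 1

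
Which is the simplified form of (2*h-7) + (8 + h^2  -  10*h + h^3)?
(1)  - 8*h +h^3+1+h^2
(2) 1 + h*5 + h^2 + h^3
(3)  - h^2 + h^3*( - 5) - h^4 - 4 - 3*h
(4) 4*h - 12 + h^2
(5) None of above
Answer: 1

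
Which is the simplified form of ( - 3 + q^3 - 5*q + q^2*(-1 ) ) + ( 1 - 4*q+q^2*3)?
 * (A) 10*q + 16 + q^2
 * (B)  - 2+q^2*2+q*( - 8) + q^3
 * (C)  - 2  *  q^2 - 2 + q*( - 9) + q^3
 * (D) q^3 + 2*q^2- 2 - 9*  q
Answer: D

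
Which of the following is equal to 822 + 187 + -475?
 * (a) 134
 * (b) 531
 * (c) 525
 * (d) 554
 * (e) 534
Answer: e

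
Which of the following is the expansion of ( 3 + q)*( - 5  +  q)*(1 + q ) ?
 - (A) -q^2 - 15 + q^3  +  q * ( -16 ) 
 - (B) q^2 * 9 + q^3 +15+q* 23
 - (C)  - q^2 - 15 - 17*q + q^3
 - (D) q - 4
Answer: C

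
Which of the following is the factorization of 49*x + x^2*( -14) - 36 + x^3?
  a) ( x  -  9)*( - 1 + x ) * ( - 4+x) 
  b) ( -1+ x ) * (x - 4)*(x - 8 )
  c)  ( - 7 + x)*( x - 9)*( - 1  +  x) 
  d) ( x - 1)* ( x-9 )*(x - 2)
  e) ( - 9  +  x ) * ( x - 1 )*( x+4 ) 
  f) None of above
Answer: a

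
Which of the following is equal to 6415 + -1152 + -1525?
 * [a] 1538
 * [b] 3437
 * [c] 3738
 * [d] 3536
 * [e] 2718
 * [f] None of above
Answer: c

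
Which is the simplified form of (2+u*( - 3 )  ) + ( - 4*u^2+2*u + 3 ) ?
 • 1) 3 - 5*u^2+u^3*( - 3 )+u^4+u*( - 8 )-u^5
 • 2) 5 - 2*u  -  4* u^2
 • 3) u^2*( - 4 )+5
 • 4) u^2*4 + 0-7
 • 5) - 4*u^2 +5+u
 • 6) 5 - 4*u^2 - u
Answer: 6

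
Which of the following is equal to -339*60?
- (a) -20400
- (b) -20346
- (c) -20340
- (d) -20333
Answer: c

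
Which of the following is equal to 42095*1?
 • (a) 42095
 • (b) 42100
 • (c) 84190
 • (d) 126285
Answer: a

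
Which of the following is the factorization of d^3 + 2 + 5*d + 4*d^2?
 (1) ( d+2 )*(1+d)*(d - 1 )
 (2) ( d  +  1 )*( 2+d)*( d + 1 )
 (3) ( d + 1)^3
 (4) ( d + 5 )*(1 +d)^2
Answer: 2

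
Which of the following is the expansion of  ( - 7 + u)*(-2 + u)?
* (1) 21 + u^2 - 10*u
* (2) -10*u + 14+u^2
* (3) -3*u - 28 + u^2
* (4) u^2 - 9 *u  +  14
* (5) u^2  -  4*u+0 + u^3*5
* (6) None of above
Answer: 4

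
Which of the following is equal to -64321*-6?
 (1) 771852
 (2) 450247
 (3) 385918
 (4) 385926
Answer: 4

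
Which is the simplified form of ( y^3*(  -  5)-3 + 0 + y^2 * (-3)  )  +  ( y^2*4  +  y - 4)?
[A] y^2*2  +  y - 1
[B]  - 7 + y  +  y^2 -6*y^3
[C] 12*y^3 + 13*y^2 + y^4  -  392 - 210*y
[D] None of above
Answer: D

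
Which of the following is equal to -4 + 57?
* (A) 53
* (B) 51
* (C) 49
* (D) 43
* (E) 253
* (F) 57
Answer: A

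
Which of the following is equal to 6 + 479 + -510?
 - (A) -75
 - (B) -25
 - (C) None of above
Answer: B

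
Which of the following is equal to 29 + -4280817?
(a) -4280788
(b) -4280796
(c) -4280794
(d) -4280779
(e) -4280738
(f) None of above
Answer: a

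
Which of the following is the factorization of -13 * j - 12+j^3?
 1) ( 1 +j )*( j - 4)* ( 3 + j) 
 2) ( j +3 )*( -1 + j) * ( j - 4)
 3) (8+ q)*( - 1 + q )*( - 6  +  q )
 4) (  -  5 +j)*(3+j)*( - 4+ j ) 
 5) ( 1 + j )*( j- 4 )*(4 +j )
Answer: 1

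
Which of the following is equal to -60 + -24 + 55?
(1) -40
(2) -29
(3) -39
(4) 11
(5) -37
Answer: 2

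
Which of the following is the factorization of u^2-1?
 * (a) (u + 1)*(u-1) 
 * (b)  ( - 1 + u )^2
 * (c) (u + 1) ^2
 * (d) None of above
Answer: a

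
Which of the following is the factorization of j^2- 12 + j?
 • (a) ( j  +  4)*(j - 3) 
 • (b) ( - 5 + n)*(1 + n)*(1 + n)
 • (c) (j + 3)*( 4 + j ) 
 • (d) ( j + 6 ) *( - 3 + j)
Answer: a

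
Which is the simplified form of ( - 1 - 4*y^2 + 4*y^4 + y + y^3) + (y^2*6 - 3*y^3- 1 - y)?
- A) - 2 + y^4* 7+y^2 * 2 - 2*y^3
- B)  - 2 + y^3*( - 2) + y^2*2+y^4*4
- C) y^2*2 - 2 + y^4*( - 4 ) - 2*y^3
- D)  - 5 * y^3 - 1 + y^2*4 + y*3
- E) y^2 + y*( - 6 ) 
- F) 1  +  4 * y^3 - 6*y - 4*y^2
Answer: B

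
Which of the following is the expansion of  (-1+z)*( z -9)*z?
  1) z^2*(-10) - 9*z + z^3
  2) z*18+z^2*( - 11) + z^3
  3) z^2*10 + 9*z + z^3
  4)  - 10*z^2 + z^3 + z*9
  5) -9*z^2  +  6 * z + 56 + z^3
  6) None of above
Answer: 4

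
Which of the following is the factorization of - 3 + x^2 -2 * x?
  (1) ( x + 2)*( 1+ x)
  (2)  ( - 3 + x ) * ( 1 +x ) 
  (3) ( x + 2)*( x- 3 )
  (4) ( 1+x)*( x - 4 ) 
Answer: 2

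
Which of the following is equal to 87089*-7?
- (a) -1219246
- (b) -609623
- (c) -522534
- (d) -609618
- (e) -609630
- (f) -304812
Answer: b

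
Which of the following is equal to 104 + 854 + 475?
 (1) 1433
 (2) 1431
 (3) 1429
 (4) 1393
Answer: 1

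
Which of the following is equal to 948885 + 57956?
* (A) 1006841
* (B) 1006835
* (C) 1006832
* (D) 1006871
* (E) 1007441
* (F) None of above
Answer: A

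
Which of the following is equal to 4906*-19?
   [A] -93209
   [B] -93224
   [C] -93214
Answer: C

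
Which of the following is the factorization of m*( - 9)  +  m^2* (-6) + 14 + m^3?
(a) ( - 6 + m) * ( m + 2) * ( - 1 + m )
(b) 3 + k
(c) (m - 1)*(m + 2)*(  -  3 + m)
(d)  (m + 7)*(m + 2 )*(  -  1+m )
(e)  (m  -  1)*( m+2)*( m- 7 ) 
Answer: e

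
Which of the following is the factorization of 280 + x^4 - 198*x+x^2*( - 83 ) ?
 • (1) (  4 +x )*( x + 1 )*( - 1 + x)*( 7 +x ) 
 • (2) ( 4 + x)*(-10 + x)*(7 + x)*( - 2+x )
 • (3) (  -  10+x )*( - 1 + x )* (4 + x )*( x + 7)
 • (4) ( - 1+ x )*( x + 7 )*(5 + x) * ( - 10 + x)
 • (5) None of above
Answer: 3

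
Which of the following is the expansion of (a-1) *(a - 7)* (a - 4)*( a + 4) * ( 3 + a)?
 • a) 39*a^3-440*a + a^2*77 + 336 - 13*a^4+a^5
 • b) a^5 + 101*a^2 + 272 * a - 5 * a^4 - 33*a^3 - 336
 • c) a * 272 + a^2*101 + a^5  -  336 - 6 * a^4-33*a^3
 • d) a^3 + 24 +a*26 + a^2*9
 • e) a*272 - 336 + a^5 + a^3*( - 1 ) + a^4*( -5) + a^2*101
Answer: b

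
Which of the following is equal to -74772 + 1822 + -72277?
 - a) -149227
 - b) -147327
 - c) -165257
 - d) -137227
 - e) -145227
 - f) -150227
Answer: e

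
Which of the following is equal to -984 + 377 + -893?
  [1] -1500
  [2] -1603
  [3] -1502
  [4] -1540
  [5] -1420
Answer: 1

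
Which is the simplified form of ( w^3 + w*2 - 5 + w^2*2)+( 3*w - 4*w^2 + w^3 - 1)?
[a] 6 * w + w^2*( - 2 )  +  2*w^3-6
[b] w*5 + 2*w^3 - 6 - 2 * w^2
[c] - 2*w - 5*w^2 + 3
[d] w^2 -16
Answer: b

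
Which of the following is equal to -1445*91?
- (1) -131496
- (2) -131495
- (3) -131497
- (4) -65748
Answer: 2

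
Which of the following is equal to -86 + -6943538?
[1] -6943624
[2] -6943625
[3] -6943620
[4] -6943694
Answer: 1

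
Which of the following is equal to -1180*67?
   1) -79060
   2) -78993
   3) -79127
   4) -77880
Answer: 1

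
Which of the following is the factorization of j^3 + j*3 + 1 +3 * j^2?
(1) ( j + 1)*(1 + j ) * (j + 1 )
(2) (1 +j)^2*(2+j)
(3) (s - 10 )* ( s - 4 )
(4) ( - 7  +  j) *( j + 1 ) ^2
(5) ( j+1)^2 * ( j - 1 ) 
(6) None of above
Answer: 1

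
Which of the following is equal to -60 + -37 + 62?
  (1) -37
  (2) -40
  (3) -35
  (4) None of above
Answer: 3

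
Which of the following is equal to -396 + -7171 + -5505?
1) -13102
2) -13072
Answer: 2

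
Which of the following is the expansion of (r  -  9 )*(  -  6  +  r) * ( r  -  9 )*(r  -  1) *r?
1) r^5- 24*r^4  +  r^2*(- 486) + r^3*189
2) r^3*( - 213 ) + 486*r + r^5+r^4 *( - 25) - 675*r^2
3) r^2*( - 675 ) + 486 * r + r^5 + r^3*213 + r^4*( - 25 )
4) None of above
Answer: 3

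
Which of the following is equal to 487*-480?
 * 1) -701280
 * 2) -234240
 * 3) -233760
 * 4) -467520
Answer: 3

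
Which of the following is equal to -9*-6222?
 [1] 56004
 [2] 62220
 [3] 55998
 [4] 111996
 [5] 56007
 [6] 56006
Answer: 3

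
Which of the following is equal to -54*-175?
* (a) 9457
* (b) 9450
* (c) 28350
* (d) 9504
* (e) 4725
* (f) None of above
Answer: b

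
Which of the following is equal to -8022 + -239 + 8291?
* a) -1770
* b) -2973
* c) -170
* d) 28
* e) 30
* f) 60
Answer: e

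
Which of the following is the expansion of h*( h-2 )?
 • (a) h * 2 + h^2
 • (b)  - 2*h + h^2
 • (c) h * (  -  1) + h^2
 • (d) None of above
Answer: b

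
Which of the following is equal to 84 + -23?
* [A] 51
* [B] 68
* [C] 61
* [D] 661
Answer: C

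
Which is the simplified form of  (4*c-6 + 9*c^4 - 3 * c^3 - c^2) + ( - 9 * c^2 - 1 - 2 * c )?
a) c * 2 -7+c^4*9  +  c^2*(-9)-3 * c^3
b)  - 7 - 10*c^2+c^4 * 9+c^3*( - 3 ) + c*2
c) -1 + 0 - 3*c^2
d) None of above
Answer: b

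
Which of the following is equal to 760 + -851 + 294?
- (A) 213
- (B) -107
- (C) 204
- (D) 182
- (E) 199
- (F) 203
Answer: F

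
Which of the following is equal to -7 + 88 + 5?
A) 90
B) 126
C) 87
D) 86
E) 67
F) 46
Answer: D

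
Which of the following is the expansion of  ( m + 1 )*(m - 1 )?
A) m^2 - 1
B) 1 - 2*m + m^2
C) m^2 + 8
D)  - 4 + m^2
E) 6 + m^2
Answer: A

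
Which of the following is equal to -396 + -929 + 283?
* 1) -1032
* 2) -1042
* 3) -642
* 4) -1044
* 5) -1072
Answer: 2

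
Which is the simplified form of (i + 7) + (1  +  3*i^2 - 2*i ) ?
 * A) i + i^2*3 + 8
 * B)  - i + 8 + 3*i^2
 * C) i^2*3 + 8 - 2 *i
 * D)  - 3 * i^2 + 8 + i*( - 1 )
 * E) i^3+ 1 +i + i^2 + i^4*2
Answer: B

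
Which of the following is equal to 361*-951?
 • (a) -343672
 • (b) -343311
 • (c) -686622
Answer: b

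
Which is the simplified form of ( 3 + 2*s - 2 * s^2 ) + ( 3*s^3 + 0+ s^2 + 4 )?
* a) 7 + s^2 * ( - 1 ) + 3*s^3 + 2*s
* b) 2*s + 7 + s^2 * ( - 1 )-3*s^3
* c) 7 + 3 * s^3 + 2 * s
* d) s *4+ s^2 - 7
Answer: a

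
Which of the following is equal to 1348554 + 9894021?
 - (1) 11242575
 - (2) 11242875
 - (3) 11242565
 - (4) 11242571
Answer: 1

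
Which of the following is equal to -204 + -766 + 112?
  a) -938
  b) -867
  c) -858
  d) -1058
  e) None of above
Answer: c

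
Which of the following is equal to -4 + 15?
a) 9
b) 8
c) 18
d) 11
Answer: d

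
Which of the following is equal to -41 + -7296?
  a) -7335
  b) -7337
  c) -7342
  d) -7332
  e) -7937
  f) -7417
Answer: b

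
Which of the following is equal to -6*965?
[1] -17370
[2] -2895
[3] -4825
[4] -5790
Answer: 4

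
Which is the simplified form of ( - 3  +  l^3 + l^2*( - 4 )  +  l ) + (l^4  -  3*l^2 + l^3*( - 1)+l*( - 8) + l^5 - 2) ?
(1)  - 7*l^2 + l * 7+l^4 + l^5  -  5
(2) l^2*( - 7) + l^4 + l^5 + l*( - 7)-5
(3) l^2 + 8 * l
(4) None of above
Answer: 2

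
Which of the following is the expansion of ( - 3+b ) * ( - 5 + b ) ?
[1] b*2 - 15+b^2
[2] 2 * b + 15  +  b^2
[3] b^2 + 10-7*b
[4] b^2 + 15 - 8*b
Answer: 4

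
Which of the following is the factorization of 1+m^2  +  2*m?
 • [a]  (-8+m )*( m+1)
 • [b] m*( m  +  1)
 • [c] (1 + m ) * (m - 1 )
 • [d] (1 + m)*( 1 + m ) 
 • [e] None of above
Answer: d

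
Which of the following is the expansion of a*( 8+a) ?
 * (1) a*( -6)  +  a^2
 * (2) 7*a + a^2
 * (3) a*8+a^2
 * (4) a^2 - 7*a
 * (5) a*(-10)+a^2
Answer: 3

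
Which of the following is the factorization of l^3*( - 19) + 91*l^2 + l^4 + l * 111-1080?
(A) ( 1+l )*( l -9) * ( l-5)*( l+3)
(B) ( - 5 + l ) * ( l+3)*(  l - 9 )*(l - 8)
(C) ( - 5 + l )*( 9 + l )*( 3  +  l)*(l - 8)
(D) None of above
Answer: B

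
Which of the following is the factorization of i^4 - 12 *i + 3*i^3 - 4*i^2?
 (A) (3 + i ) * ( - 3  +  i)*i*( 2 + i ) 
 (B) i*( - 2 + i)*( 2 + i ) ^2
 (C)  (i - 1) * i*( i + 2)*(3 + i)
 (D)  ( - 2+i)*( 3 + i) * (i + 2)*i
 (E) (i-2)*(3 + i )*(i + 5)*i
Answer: D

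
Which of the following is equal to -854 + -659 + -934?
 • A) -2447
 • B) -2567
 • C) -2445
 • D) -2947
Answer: A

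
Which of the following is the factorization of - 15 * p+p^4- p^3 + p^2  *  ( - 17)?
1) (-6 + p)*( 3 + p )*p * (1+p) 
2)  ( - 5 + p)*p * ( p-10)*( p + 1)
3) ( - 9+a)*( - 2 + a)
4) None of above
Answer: 4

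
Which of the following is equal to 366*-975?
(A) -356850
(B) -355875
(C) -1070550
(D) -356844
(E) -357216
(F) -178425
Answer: A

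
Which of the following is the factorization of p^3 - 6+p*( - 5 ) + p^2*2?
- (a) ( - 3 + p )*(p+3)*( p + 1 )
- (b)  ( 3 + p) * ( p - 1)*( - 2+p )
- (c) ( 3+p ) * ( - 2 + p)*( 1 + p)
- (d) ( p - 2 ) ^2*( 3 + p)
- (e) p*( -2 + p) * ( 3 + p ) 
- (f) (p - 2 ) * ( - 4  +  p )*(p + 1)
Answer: c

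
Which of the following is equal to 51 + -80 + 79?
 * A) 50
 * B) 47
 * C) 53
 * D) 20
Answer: A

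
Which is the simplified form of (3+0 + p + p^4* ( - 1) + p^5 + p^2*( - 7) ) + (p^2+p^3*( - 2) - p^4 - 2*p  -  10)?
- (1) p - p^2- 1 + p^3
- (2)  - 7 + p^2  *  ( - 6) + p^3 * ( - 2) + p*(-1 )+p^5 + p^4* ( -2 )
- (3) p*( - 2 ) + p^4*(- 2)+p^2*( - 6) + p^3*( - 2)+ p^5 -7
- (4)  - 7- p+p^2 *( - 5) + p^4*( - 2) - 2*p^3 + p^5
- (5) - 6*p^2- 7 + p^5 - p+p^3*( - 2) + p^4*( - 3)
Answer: 2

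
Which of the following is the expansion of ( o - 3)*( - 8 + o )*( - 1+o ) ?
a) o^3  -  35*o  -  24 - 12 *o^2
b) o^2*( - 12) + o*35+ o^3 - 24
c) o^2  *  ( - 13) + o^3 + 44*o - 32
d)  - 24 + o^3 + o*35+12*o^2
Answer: b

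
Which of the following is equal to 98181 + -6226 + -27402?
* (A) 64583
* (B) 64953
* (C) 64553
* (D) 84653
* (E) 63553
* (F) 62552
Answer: C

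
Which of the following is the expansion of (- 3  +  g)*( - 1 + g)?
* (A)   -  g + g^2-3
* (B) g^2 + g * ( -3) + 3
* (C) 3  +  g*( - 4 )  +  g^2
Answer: C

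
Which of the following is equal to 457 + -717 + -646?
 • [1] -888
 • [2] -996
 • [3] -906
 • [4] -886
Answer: 3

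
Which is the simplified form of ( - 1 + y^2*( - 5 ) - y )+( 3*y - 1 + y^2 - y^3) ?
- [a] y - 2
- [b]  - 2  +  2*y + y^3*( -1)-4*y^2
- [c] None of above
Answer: b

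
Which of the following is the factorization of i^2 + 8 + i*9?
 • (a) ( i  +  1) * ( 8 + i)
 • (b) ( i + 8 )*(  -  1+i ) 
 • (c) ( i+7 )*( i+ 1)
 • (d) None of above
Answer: a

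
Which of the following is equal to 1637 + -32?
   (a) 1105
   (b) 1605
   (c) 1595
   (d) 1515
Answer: b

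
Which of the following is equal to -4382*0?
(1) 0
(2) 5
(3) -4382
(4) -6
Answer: 1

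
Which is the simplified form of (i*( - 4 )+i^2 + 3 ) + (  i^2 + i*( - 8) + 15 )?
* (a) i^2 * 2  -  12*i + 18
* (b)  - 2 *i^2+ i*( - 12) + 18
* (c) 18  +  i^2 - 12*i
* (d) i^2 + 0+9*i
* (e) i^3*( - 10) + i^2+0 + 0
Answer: a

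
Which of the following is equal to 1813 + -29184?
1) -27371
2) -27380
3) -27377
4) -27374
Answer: 1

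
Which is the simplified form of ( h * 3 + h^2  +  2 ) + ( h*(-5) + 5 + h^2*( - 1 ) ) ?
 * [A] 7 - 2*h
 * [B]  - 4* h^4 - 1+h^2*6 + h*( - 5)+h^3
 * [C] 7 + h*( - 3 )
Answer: A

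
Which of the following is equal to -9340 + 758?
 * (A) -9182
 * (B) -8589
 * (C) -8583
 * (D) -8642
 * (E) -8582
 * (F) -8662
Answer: E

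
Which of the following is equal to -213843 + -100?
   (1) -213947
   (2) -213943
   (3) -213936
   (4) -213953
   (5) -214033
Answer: 2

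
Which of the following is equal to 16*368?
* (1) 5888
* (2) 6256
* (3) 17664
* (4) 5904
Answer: 1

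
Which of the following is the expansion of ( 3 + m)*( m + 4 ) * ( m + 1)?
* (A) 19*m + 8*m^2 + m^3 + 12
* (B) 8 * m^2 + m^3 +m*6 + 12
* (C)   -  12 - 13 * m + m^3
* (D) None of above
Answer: A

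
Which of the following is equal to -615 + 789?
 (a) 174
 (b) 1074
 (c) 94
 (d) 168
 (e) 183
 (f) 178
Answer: a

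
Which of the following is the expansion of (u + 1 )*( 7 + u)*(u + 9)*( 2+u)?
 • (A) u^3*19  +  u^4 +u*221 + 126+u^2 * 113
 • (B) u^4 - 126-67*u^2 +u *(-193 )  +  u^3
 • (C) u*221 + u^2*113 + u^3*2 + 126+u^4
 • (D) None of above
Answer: A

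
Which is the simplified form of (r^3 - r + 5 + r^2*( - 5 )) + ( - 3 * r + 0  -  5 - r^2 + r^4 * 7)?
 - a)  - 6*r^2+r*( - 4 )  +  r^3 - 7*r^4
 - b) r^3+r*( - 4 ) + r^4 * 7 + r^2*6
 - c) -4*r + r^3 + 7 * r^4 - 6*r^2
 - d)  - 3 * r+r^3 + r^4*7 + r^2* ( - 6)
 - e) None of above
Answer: c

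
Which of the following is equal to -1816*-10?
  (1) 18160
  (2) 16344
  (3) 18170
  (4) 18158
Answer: 1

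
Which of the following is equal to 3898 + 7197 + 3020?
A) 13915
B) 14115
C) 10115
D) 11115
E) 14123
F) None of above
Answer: B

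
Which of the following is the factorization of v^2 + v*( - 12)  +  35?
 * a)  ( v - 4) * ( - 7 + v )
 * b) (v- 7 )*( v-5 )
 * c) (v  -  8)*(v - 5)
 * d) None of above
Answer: b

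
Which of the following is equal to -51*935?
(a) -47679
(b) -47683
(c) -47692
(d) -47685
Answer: d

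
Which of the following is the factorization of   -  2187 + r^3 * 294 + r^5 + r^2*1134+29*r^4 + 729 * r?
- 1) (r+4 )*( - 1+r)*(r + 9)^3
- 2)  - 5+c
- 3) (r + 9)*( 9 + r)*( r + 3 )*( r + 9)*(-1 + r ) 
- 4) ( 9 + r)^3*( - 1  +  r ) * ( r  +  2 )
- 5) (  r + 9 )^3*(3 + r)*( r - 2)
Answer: 3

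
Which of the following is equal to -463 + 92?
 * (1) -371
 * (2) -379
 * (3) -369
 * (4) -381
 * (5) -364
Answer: 1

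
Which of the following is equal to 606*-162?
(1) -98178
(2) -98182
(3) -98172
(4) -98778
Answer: 3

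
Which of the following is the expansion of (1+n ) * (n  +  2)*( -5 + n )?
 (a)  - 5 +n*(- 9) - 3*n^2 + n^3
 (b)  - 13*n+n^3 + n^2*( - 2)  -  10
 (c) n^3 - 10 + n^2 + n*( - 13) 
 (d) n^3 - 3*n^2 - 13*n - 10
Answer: b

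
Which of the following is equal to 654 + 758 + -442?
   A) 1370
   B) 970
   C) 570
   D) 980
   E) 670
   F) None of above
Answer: B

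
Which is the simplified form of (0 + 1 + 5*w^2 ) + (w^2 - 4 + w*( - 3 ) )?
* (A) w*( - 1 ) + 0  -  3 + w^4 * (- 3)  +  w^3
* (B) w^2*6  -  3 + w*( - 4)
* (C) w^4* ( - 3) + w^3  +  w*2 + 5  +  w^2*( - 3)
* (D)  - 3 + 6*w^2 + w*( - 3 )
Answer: D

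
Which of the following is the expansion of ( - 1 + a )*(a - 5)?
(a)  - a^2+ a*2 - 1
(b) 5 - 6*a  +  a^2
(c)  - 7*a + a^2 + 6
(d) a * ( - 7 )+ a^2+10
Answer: b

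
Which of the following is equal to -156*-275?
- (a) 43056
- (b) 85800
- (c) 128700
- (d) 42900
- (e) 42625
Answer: d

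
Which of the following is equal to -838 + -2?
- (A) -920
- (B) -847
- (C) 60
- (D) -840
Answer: D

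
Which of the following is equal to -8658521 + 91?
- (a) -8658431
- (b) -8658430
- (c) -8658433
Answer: b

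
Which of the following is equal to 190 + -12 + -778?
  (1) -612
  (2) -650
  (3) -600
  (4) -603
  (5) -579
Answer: 3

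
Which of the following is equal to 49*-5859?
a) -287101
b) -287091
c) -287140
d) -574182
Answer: b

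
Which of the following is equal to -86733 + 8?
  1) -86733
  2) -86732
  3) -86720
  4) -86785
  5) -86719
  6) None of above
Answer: 6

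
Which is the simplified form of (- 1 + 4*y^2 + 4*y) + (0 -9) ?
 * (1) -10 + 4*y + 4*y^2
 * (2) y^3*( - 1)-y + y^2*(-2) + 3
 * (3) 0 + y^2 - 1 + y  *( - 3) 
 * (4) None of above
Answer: 1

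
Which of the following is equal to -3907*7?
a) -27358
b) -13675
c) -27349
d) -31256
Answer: c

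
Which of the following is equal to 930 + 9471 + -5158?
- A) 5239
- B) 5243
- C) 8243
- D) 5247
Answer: B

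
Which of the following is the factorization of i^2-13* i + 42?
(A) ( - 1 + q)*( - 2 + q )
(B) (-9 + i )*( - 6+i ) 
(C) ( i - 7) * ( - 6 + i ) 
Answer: C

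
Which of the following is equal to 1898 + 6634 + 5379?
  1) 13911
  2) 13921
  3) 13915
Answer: 1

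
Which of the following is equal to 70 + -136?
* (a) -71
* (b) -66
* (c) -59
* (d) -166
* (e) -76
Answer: b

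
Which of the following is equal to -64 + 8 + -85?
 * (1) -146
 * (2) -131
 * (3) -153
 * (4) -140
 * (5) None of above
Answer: 5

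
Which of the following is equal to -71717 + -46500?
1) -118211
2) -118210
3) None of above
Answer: 3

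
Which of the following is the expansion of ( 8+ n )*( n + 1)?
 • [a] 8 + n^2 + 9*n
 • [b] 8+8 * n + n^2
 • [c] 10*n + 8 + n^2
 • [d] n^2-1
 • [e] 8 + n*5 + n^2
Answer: a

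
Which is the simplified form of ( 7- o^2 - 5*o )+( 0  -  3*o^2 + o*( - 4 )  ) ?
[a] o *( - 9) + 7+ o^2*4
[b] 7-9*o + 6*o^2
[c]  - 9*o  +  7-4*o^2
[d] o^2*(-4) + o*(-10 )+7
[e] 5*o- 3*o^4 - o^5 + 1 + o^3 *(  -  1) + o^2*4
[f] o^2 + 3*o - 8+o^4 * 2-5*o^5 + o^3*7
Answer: c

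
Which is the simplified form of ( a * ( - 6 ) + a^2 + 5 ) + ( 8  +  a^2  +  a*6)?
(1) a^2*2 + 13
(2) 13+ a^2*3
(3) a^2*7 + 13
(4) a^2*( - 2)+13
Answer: 1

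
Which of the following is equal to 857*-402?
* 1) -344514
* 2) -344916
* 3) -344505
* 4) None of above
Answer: 1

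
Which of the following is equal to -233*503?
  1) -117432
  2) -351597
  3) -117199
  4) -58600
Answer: 3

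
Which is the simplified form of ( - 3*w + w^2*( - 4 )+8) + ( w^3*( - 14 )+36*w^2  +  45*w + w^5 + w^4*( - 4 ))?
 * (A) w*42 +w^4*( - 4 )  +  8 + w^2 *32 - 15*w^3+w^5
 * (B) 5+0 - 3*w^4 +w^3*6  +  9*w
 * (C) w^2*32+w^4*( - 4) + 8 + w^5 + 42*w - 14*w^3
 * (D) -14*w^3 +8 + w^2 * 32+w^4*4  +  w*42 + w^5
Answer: C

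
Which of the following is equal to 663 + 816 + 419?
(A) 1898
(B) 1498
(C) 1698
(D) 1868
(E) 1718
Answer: A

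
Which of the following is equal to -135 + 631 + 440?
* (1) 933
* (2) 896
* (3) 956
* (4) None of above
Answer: 4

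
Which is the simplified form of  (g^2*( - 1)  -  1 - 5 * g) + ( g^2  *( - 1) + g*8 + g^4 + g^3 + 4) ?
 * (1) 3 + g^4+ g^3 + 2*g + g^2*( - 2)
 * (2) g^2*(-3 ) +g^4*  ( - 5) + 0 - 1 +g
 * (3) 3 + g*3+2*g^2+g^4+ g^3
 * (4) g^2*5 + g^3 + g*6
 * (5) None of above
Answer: 5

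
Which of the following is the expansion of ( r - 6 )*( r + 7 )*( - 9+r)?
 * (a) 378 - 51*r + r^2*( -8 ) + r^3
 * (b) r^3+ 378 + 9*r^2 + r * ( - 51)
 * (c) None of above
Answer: a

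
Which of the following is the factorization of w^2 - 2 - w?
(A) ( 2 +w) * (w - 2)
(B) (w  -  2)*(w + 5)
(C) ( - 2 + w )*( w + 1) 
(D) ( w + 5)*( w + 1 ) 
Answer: C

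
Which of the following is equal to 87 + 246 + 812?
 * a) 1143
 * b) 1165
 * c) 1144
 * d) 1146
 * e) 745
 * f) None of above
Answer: f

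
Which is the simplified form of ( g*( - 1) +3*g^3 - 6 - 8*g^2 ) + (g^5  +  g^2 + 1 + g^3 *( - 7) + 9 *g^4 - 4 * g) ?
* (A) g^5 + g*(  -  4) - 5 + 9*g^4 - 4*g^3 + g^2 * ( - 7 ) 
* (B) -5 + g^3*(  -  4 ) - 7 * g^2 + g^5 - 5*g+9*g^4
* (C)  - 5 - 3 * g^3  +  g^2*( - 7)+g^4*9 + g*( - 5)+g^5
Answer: B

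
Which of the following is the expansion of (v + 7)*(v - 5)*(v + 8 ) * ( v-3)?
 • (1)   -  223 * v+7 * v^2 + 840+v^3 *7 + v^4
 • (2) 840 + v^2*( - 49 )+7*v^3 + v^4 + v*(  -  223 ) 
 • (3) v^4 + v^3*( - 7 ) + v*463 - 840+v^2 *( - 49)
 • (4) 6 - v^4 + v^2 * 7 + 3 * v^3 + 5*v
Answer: 2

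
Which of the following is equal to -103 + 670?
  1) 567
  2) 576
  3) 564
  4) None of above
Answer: 1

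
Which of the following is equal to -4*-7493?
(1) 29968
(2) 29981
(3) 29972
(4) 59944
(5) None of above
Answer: 3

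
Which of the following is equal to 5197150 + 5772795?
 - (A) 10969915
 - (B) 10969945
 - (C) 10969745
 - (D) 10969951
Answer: B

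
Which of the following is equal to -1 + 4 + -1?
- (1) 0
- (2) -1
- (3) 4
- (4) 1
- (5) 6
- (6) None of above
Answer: 6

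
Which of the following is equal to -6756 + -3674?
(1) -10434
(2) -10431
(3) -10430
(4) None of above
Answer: 3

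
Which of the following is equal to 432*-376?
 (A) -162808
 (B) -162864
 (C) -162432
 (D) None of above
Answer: C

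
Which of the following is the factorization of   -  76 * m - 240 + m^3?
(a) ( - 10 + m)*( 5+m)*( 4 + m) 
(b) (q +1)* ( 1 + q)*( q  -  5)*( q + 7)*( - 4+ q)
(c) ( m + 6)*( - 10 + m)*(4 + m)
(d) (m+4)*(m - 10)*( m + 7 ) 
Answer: c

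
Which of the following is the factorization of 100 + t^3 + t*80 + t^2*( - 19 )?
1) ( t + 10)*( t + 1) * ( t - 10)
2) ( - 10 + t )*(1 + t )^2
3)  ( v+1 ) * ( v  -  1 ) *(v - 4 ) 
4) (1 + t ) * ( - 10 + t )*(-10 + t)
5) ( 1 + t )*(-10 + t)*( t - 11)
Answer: 4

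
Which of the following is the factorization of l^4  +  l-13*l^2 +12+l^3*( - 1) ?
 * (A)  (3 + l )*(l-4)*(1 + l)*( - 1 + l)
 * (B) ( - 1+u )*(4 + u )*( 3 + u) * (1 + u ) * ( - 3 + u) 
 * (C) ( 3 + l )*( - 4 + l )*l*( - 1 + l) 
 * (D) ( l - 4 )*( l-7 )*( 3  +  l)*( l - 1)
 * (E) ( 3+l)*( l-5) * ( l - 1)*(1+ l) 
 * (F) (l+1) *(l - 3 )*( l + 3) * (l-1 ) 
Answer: A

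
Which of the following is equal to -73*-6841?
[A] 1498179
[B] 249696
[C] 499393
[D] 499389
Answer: C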